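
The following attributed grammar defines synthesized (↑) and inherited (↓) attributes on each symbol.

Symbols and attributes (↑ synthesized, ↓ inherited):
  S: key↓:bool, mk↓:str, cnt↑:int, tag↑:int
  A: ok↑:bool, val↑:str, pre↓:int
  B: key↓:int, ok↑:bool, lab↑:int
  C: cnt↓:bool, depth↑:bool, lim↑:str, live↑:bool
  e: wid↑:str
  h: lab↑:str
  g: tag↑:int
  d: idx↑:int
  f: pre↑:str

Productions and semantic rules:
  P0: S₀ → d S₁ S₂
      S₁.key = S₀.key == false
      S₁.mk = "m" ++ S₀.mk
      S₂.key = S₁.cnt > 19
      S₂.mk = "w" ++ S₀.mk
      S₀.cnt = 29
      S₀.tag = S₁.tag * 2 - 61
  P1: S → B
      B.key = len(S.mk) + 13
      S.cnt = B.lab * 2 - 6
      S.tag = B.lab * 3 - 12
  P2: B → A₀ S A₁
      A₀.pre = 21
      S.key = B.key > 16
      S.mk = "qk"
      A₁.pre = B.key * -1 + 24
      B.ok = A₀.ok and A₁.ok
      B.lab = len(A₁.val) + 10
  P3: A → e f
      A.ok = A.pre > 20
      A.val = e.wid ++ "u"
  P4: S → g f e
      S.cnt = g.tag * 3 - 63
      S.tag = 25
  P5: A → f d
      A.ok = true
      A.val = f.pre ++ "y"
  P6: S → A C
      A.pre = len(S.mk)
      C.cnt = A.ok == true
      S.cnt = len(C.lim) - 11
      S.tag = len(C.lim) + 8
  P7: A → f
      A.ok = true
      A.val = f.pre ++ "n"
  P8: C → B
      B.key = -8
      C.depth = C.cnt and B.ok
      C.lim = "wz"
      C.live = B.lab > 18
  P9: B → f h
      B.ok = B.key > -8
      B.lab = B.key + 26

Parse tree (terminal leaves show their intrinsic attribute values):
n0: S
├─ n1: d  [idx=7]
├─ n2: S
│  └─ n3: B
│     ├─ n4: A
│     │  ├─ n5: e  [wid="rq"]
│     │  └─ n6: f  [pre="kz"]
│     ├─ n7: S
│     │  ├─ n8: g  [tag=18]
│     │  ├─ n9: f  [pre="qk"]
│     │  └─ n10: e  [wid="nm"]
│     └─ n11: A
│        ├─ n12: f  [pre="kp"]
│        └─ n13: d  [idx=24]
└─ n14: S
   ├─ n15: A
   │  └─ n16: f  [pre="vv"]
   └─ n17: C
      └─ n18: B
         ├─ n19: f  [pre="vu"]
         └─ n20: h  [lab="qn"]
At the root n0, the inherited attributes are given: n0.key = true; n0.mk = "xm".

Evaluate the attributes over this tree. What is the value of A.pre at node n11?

8

1. n0.key = true  [given at root]
2. n0.mk = "xm"  [given at root]
3. n1.idx = 7  [terminal]
4. n2.key = false  [S₀.key == false]
5. n2.mk = "mxm"  ["m" ++ S₀.mk]
6. n3.key = 16  [len(S.mk) + 13]
7. n4.pre = 21  [21]
8. n5.wid = "rq"  [terminal]
9. n6.pre = "kz"  [terminal]
10. n4.ok = true  [A.pre > 20]
11. n4.val = "rqu"  [e.wid ++ "u"]
12. n7.key = false  [B.key > 16]
13. n7.mk = "qk"  ["qk"]
14. n8.tag = 18  [terminal]
15. n9.pre = "qk"  [terminal]
16. n10.wid = "nm"  [terminal]
17. n7.cnt = -9  [g.tag * 3 - 63]
18. n7.tag = 25  [25]
19. n11.pre = 8  [B.key * -1 + 24]
20. n12.pre = "kp"  [terminal]
21. n13.idx = 24  [terminal]
22. n11.ok = true  [true]
23. n11.val = "kpy"  [f.pre ++ "y"]
24. n3.ok = true  [A₀.ok and A₁.ok]
25. n3.lab = 13  [len(A₁.val) + 10]
26. n2.cnt = 20  [B.lab * 2 - 6]
27. n2.tag = 27  [B.lab * 3 - 12]
28. n14.key = true  [S₁.cnt > 19]
29. n14.mk = "wxm"  ["w" ++ S₀.mk]
30. n15.pre = 3  [len(S.mk)]
31. n16.pre = "vv"  [terminal]
32. n15.ok = true  [true]
33. n15.val = "vvn"  [f.pre ++ "n"]
34. n17.cnt = true  [A.ok == true]
35. n18.key = -8  [-8]
36. n19.pre = "vu"  [terminal]
37. n20.lab = "qn"  [terminal]
38. n18.ok = false  [B.key > -8]
39. n18.lab = 18  [B.key + 26]
40. n17.depth = false  [C.cnt and B.ok]
41. n17.lim = "wz"  ["wz"]
42. n17.live = false  [B.lab > 18]
43. n14.cnt = -9  [len(C.lim) - 11]
44. n14.tag = 10  [len(C.lim) + 8]
45. n0.cnt = 29  [29]
46. n0.tag = -7  [S₁.tag * 2 - 61]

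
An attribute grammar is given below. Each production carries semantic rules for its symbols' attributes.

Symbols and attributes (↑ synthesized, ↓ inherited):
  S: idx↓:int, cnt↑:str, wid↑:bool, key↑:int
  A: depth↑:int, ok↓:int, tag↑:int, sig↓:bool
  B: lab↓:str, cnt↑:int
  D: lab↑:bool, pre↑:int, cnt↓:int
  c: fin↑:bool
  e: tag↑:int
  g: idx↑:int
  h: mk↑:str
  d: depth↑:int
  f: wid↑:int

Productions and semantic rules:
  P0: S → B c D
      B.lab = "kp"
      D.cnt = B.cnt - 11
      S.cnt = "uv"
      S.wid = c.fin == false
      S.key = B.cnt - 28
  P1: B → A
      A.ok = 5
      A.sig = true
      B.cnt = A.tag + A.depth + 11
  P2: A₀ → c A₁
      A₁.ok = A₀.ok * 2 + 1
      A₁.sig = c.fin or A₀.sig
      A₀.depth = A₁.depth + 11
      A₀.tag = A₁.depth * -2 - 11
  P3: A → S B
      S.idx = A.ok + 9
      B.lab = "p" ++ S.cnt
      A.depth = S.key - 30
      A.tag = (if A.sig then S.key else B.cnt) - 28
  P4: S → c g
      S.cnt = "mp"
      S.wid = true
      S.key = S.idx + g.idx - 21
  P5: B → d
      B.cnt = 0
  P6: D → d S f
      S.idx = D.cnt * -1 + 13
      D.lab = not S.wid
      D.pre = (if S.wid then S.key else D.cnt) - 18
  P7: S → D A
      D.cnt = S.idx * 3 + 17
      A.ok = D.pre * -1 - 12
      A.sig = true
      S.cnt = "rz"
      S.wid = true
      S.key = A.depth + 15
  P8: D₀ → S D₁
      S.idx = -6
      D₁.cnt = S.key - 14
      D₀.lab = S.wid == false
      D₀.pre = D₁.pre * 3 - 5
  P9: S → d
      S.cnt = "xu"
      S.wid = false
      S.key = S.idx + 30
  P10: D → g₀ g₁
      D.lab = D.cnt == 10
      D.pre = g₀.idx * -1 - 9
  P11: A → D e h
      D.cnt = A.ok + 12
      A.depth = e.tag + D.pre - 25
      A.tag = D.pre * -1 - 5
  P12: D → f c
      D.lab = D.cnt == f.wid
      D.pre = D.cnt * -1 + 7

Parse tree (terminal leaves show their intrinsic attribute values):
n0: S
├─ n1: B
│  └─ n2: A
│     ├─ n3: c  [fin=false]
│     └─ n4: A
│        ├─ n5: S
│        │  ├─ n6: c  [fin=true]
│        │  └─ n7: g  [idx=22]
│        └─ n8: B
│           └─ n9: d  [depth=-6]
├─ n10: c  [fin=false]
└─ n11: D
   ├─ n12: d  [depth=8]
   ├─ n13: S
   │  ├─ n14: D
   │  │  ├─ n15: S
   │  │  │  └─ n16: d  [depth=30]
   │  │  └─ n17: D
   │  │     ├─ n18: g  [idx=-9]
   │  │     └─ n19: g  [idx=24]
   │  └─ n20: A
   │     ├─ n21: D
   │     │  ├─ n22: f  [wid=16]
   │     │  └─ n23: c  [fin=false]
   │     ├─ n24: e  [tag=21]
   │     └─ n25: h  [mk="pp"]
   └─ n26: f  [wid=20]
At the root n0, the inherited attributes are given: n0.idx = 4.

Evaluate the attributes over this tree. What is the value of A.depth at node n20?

1. n0.idx = 4  [given at root]
2. n1.lab = "kp"  ["kp"]
3. n2.ok = 5  [5]
4. n2.sig = true  [true]
5. n3.fin = false  [terminal]
6. n4.ok = 11  [A₀.ok * 2 + 1]
7. n4.sig = true  [c.fin or A₀.sig]
8. n5.idx = 20  [A.ok + 9]
9. n6.fin = true  [terminal]
10. n7.idx = 22  [terminal]
11. n5.cnt = "mp"  ["mp"]
12. n5.wid = true  [true]
13. n5.key = 21  [S.idx + g.idx - 21]
14. n8.lab = "pmp"  ["p" ++ S.cnt]
15. n9.depth = -6  [terminal]
16. n8.cnt = 0  [0]
17. n4.depth = -9  [S.key - 30]
18. n4.tag = -7  [(if A.sig then S.key else B.cnt) - 28]
19. n2.depth = 2  [A₁.depth + 11]
20. n2.tag = 7  [A₁.depth * -2 - 11]
21. n1.cnt = 20  [A.tag + A.depth + 11]
22. n10.fin = false  [terminal]
23. n11.cnt = 9  [B.cnt - 11]
24. n12.depth = 8  [terminal]
25. n13.idx = 4  [D.cnt * -1 + 13]
26. n14.cnt = 29  [S.idx * 3 + 17]
27. n15.idx = -6  [-6]
28. n16.depth = 30  [terminal]
29. n15.cnt = "xu"  ["xu"]
30. n15.wid = false  [false]
31. n15.key = 24  [S.idx + 30]
32. n17.cnt = 10  [S.key - 14]
33. n18.idx = -9  [terminal]
34. n19.idx = 24  [terminal]
35. n17.lab = true  [D.cnt == 10]
36. n17.pre = 0  [g₀.idx * -1 - 9]
37. n14.lab = true  [S.wid == false]
38. n14.pre = -5  [D₁.pre * 3 - 5]
39. n20.ok = -7  [D.pre * -1 - 12]
40. n20.sig = true  [true]
41. n21.cnt = 5  [A.ok + 12]
42. n22.wid = 16  [terminal]
43. n23.fin = false  [terminal]
44. n21.lab = false  [D.cnt == f.wid]
45. n21.pre = 2  [D.cnt * -1 + 7]
46. n24.tag = 21  [terminal]
47. n25.mk = "pp"  [terminal]
48. n20.depth = -2  [e.tag + D.pre - 25]
49. n20.tag = -7  [D.pre * -1 - 5]
50. n13.cnt = "rz"  ["rz"]
51. n13.wid = true  [true]
52. n13.key = 13  [A.depth + 15]
53. n26.wid = 20  [terminal]
54. n11.lab = false  [not S.wid]
55. n11.pre = -5  [(if S.wid then S.key else D.cnt) - 18]
56. n0.cnt = "uv"  ["uv"]
57. n0.wid = true  [c.fin == false]
58. n0.key = -8  [B.cnt - 28]

-2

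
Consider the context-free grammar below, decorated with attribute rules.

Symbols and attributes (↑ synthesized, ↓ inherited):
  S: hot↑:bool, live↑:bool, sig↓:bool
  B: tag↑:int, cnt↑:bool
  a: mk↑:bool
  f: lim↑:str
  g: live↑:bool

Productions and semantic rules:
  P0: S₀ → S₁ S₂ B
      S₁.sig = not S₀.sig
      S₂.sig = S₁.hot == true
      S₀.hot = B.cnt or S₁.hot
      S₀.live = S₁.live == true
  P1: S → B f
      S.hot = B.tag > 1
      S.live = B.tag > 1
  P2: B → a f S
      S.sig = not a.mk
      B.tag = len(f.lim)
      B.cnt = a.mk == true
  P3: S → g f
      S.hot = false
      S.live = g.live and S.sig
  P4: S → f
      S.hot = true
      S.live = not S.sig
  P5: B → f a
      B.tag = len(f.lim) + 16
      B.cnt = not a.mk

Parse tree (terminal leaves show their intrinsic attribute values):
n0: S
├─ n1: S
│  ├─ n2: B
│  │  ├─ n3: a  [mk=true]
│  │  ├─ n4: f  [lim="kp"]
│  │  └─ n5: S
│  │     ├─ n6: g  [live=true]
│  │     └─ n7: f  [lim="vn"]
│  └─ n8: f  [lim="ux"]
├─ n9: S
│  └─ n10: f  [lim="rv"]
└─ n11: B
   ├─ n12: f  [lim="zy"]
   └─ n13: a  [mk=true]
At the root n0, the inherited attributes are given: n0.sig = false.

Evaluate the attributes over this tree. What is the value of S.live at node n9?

false

1. n0.sig = false  [given at root]
2. n1.sig = true  [not S₀.sig]
3. n3.mk = true  [terminal]
4. n4.lim = "kp"  [terminal]
5. n5.sig = false  [not a.mk]
6. n6.live = true  [terminal]
7. n7.lim = "vn"  [terminal]
8. n5.hot = false  [false]
9. n5.live = false  [g.live and S.sig]
10. n2.tag = 2  [len(f.lim)]
11. n2.cnt = true  [a.mk == true]
12. n8.lim = "ux"  [terminal]
13. n1.hot = true  [B.tag > 1]
14. n1.live = true  [B.tag > 1]
15. n9.sig = true  [S₁.hot == true]
16. n10.lim = "rv"  [terminal]
17. n9.hot = true  [true]
18. n9.live = false  [not S.sig]
19. n12.lim = "zy"  [terminal]
20. n13.mk = true  [terminal]
21. n11.tag = 18  [len(f.lim) + 16]
22. n11.cnt = false  [not a.mk]
23. n0.hot = true  [B.cnt or S₁.hot]
24. n0.live = true  [S₁.live == true]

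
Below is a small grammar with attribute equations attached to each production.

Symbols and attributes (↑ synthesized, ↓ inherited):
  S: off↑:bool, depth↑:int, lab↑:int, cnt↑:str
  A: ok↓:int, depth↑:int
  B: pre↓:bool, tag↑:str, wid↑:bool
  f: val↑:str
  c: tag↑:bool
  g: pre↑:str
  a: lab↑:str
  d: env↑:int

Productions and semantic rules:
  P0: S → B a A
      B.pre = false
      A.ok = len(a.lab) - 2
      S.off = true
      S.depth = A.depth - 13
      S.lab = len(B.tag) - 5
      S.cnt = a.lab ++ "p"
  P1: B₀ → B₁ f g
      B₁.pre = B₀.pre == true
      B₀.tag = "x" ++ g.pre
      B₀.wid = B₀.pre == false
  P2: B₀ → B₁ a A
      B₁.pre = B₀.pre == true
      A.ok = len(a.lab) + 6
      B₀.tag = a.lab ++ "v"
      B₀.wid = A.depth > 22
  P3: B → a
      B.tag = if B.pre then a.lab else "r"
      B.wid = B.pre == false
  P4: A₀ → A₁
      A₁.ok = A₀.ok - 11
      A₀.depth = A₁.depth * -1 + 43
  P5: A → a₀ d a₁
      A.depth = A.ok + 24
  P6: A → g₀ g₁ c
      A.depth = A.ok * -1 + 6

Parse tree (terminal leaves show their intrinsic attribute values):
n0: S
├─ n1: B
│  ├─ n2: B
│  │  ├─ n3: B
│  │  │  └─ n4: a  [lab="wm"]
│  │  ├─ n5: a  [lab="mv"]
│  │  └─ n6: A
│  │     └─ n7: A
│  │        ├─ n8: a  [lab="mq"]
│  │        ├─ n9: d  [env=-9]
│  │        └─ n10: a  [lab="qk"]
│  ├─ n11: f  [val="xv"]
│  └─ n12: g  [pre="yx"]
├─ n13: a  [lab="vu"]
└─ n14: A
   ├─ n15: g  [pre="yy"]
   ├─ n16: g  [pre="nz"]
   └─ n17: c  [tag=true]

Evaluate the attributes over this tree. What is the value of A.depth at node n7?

21

1. n1.pre = false  [false]
2. n2.pre = false  [B₀.pre == true]
3. n3.pre = false  [B₀.pre == true]
4. n4.lab = "wm"  [terminal]
5. n3.tag = "r"  [if B.pre then a.lab else "r"]
6. n3.wid = true  [B.pre == false]
7. n5.lab = "mv"  [terminal]
8. n6.ok = 8  [len(a.lab) + 6]
9. n7.ok = -3  [A₀.ok - 11]
10. n8.lab = "mq"  [terminal]
11. n9.env = -9  [terminal]
12. n10.lab = "qk"  [terminal]
13. n7.depth = 21  [A.ok + 24]
14. n6.depth = 22  [A₁.depth * -1 + 43]
15. n2.tag = "mvv"  [a.lab ++ "v"]
16. n2.wid = false  [A.depth > 22]
17. n11.val = "xv"  [terminal]
18. n12.pre = "yx"  [terminal]
19. n1.tag = "xyx"  ["x" ++ g.pre]
20. n1.wid = true  [B₀.pre == false]
21. n13.lab = "vu"  [terminal]
22. n14.ok = 0  [len(a.lab) - 2]
23. n15.pre = "yy"  [terminal]
24. n16.pre = "nz"  [terminal]
25. n17.tag = true  [terminal]
26. n14.depth = 6  [A.ok * -1 + 6]
27. n0.off = true  [true]
28. n0.depth = -7  [A.depth - 13]
29. n0.lab = -2  [len(B.tag) - 5]
30. n0.cnt = "vup"  [a.lab ++ "p"]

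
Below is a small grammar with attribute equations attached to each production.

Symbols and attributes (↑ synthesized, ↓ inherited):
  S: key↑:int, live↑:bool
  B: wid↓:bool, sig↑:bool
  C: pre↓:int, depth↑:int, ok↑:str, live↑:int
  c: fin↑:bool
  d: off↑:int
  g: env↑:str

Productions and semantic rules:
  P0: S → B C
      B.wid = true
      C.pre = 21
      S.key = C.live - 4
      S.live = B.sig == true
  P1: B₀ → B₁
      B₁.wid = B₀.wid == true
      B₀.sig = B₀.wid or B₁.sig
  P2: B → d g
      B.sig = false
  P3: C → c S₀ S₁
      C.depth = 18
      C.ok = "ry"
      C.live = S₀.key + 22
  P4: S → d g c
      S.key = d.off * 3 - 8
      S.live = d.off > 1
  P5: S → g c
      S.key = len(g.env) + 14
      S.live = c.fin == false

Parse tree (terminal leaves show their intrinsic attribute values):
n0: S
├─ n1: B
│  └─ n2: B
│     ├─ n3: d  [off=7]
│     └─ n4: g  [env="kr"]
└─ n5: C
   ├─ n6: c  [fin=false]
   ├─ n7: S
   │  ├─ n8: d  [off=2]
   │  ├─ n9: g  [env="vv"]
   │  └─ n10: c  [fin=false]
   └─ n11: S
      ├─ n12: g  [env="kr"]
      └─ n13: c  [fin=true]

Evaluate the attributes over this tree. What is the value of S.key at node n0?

1. n1.wid = true  [true]
2. n2.wid = true  [B₀.wid == true]
3. n3.off = 7  [terminal]
4. n4.env = "kr"  [terminal]
5. n2.sig = false  [false]
6. n1.sig = true  [B₀.wid or B₁.sig]
7. n5.pre = 21  [21]
8. n6.fin = false  [terminal]
9. n8.off = 2  [terminal]
10. n9.env = "vv"  [terminal]
11. n10.fin = false  [terminal]
12. n7.key = -2  [d.off * 3 - 8]
13. n7.live = true  [d.off > 1]
14. n12.env = "kr"  [terminal]
15. n13.fin = true  [terminal]
16. n11.key = 16  [len(g.env) + 14]
17. n11.live = false  [c.fin == false]
18. n5.depth = 18  [18]
19. n5.ok = "ry"  ["ry"]
20. n5.live = 20  [S₀.key + 22]
21. n0.key = 16  [C.live - 4]
22. n0.live = true  [B.sig == true]

16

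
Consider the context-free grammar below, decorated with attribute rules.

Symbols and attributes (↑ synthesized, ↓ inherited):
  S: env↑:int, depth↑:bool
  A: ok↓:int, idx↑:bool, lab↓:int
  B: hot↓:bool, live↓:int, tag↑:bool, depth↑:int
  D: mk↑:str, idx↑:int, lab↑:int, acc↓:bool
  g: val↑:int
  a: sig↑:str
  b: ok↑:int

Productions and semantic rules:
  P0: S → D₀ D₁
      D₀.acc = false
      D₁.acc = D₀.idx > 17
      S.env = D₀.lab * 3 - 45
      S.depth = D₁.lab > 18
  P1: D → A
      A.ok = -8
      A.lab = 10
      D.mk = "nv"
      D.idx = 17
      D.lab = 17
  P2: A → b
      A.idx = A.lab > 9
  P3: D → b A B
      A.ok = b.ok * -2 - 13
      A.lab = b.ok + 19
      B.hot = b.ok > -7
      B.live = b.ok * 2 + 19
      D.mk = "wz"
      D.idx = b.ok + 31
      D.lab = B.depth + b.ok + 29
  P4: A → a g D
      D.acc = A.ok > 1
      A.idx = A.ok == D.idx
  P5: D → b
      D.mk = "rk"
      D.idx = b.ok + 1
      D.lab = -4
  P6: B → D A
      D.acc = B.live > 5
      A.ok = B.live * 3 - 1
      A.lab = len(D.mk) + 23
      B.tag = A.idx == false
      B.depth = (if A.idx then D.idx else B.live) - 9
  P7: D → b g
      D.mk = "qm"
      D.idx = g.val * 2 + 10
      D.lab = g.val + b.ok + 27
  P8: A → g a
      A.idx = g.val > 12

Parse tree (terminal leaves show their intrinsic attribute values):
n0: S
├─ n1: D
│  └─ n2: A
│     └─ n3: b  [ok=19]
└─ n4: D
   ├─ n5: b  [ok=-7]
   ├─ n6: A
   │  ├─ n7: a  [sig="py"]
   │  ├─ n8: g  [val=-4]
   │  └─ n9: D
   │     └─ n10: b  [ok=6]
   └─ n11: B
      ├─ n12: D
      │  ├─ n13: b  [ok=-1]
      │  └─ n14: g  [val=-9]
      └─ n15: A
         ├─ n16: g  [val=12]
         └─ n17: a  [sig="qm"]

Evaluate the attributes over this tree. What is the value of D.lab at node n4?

18

1. n1.acc = false  [false]
2. n2.ok = -8  [-8]
3. n2.lab = 10  [10]
4. n3.ok = 19  [terminal]
5. n2.idx = true  [A.lab > 9]
6. n1.mk = "nv"  ["nv"]
7. n1.idx = 17  [17]
8. n1.lab = 17  [17]
9. n4.acc = false  [D₀.idx > 17]
10. n5.ok = -7  [terminal]
11. n6.ok = 1  [b.ok * -2 - 13]
12. n6.lab = 12  [b.ok + 19]
13. n7.sig = "py"  [terminal]
14. n8.val = -4  [terminal]
15. n9.acc = false  [A.ok > 1]
16. n10.ok = 6  [terminal]
17. n9.mk = "rk"  ["rk"]
18. n9.idx = 7  [b.ok + 1]
19. n9.lab = -4  [-4]
20. n6.idx = false  [A.ok == D.idx]
21. n11.hot = false  [b.ok > -7]
22. n11.live = 5  [b.ok * 2 + 19]
23. n12.acc = false  [B.live > 5]
24. n13.ok = -1  [terminal]
25. n14.val = -9  [terminal]
26. n12.mk = "qm"  ["qm"]
27. n12.idx = -8  [g.val * 2 + 10]
28. n12.lab = 17  [g.val + b.ok + 27]
29. n15.ok = 14  [B.live * 3 - 1]
30. n15.lab = 25  [len(D.mk) + 23]
31. n16.val = 12  [terminal]
32. n17.sig = "qm"  [terminal]
33. n15.idx = false  [g.val > 12]
34. n11.tag = true  [A.idx == false]
35. n11.depth = -4  [(if A.idx then D.idx else B.live) - 9]
36. n4.mk = "wz"  ["wz"]
37. n4.idx = 24  [b.ok + 31]
38. n4.lab = 18  [B.depth + b.ok + 29]
39. n0.env = 6  [D₀.lab * 3 - 45]
40. n0.depth = false  [D₁.lab > 18]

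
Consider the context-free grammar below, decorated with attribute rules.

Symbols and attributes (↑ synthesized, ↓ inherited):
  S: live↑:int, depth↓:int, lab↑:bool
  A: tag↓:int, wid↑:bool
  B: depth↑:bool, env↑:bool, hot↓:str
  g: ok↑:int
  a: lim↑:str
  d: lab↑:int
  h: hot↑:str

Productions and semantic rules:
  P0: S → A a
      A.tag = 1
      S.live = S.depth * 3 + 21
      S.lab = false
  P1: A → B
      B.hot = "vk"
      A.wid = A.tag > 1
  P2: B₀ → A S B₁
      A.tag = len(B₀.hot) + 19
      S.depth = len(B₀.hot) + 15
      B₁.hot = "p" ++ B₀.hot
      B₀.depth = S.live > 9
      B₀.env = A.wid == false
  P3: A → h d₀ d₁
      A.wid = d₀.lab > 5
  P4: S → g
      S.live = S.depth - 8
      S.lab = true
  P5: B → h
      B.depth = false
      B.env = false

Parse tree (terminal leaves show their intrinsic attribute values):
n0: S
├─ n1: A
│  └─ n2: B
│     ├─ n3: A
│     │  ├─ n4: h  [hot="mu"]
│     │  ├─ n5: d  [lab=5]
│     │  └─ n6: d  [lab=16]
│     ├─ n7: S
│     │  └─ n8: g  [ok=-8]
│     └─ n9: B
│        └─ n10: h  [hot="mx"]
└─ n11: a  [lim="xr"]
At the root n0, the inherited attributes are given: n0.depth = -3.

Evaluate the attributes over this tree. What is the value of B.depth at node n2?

false

1. n0.depth = -3  [given at root]
2. n1.tag = 1  [1]
3. n2.hot = "vk"  ["vk"]
4. n3.tag = 21  [len(B₀.hot) + 19]
5. n4.hot = "mu"  [terminal]
6. n5.lab = 5  [terminal]
7. n6.lab = 16  [terminal]
8. n3.wid = false  [d₀.lab > 5]
9. n7.depth = 17  [len(B₀.hot) + 15]
10. n8.ok = -8  [terminal]
11. n7.live = 9  [S.depth - 8]
12. n7.lab = true  [true]
13. n9.hot = "pvk"  ["p" ++ B₀.hot]
14. n10.hot = "mx"  [terminal]
15. n9.depth = false  [false]
16. n9.env = false  [false]
17. n2.depth = false  [S.live > 9]
18. n2.env = true  [A.wid == false]
19. n1.wid = false  [A.tag > 1]
20. n11.lim = "xr"  [terminal]
21. n0.live = 12  [S.depth * 3 + 21]
22. n0.lab = false  [false]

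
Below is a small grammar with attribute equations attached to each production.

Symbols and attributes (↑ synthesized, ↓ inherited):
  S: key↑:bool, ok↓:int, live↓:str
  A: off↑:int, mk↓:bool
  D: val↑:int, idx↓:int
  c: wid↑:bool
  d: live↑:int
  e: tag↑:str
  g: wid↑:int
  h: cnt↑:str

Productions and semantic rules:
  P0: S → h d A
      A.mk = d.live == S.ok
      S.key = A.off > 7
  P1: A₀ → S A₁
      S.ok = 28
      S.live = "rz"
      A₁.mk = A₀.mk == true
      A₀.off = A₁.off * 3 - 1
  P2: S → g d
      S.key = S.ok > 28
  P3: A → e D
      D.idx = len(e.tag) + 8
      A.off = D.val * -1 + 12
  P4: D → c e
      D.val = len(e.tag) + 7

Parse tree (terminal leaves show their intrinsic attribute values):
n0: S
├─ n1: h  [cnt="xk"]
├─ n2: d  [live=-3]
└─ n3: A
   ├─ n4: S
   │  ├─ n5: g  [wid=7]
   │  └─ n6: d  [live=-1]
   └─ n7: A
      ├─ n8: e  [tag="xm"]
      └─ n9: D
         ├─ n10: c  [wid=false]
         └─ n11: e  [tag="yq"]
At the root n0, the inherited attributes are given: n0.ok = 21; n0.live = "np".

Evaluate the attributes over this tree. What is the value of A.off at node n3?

8

1. n0.ok = 21  [given at root]
2. n0.live = "np"  [given at root]
3. n1.cnt = "xk"  [terminal]
4. n2.live = -3  [terminal]
5. n3.mk = false  [d.live == S.ok]
6. n4.ok = 28  [28]
7. n4.live = "rz"  ["rz"]
8. n5.wid = 7  [terminal]
9. n6.live = -1  [terminal]
10. n4.key = false  [S.ok > 28]
11. n7.mk = false  [A₀.mk == true]
12. n8.tag = "xm"  [terminal]
13. n9.idx = 10  [len(e.tag) + 8]
14. n10.wid = false  [terminal]
15. n11.tag = "yq"  [terminal]
16. n9.val = 9  [len(e.tag) + 7]
17. n7.off = 3  [D.val * -1 + 12]
18. n3.off = 8  [A₁.off * 3 - 1]
19. n0.key = true  [A.off > 7]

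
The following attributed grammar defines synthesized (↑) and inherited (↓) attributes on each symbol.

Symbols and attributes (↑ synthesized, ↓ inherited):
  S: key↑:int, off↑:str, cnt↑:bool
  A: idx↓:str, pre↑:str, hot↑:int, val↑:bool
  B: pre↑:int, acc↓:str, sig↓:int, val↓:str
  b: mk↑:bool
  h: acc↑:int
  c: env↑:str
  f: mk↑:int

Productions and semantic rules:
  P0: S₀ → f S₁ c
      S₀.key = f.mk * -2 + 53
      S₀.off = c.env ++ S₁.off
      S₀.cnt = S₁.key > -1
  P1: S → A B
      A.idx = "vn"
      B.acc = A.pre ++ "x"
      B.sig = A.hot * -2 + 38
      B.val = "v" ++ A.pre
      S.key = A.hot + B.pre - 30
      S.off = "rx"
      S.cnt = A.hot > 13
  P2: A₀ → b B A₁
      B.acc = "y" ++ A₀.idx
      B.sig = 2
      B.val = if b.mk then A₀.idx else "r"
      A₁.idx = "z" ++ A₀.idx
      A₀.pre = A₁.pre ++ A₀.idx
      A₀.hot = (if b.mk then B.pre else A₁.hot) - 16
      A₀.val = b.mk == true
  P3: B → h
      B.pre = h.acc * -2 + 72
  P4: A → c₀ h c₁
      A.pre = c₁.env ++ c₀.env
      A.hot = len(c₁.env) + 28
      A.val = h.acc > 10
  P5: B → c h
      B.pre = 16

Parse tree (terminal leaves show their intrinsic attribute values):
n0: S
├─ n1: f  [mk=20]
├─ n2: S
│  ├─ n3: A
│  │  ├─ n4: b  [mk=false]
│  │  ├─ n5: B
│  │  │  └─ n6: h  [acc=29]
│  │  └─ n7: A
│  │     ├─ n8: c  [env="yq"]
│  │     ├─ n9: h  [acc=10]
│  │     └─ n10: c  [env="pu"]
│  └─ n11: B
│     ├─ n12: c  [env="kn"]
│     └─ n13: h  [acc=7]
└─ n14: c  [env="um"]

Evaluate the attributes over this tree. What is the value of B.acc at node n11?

"puyqvnx"

1. n1.mk = 20  [terminal]
2. n3.idx = "vn"  ["vn"]
3. n4.mk = false  [terminal]
4. n5.acc = "yvn"  ["y" ++ A₀.idx]
5. n5.sig = 2  [2]
6. n5.val = "r"  [if b.mk then A₀.idx else "r"]
7. n6.acc = 29  [terminal]
8. n5.pre = 14  [h.acc * -2 + 72]
9. n7.idx = "zvn"  ["z" ++ A₀.idx]
10. n8.env = "yq"  [terminal]
11. n9.acc = 10  [terminal]
12. n10.env = "pu"  [terminal]
13. n7.pre = "puyq"  [c₁.env ++ c₀.env]
14. n7.hot = 30  [len(c₁.env) + 28]
15. n7.val = false  [h.acc > 10]
16. n3.pre = "puyqvn"  [A₁.pre ++ A₀.idx]
17. n3.hot = 14  [(if b.mk then B.pre else A₁.hot) - 16]
18. n3.val = false  [b.mk == true]
19. n11.acc = "puyqvnx"  [A.pre ++ "x"]
20. n11.sig = 10  [A.hot * -2 + 38]
21. n11.val = "vpuyqvn"  ["v" ++ A.pre]
22. n12.env = "kn"  [terminal]
23. n13.acc = 7  [terminal]
24. n11.pre = 16  [16]
25. n2.key = 0  [A.hot + B.pre - 30]
26. n2.off = "rx"  ["rx"]
27. n2.cnt = true  [A.hot > 13]
28. n14.env = "um"  [terminal]
29. n0.key = 13  [f.mk * -2 + 53]
30. n0.off = "umrx"  [c.env ++ S₁.off]
31. n0.cnt = true  [S₁.key > -1]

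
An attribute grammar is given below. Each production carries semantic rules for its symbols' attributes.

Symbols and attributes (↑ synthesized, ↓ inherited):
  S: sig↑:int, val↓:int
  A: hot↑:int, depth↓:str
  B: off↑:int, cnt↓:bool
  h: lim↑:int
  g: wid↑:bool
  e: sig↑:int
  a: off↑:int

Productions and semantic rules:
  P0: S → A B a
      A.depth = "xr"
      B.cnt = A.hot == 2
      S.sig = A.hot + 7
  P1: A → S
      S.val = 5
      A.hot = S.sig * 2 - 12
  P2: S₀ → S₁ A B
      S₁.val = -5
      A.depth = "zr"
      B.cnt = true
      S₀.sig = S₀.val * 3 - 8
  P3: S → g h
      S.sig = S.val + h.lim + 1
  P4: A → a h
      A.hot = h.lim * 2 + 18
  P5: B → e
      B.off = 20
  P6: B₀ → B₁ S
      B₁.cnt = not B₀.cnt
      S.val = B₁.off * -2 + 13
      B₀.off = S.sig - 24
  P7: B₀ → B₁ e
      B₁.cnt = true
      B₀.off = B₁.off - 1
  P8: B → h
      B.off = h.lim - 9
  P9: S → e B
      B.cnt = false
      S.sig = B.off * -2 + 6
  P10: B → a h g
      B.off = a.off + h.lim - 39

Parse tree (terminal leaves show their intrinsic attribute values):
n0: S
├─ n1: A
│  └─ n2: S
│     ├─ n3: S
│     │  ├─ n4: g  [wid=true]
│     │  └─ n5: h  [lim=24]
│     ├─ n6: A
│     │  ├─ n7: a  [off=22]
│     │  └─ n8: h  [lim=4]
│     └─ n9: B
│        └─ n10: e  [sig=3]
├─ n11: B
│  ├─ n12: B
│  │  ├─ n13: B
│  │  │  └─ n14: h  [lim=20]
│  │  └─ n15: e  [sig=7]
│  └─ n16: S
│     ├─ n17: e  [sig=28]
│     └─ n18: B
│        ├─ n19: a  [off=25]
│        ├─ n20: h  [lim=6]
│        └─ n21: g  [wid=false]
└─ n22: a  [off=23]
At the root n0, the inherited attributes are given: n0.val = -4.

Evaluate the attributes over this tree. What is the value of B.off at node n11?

-2

1. n0.val = -4  [given at root]
2. n1.depth = "xr"  ["xr"]
3. n2.val = 5  [5]
4. n3.val = -5  [-5]
5. n4.wid = true  [terminal]
6. n5.lim = 24  [terminal]
7. n3.sig = 20  [S.val + h.lim + 1]
8. n6.depth = "zr"  ["zr"]
9. n7.off = 22  [terminal]
10. n8.lim = 4  [terminal]
11. n6.hot = 26  [h.lim * 2 + 18]
12. n9.cnt = true  [true]
13. n10.sig = 3  [terminal]
14. n9.off = 20  [20]
15. n2.sig = 7  [S₀.val * 3 - 8]
16. n1.hot = 2  [S.sig * 2 - 12]
17. n11.cnt = true  [A.hot == 2]
18. n12.cnt = false  [not B₀.cnt]
19. n13.cnt = true  [true]
20. n14.lim = 20  [terminal]
21. n13.off = 11  [h.lim - 9]
22. n15.sig = 7  [terminal]
23. n12.off = 10  [B₁.off - 1]
24. n16.val = -7  [B₁.off * -2 + 13]
25. n17.sig = 28  [terminal]
26. n18.cnt = false  [false]
27. n19.off = 25  [terminal]
28. n20.lim = 6  [terminal]
29. n21.wid = false  [terminal]
30. n18.off = -8  [a.off + h.lim - 39]
31. n16.sig = 22  [B.off * -2 + 6]
32. n11.off = -2  [S.sig - 24]
33. n22.off = 23  [terminal]
34. n0.sig = 9  [A.hot + 7]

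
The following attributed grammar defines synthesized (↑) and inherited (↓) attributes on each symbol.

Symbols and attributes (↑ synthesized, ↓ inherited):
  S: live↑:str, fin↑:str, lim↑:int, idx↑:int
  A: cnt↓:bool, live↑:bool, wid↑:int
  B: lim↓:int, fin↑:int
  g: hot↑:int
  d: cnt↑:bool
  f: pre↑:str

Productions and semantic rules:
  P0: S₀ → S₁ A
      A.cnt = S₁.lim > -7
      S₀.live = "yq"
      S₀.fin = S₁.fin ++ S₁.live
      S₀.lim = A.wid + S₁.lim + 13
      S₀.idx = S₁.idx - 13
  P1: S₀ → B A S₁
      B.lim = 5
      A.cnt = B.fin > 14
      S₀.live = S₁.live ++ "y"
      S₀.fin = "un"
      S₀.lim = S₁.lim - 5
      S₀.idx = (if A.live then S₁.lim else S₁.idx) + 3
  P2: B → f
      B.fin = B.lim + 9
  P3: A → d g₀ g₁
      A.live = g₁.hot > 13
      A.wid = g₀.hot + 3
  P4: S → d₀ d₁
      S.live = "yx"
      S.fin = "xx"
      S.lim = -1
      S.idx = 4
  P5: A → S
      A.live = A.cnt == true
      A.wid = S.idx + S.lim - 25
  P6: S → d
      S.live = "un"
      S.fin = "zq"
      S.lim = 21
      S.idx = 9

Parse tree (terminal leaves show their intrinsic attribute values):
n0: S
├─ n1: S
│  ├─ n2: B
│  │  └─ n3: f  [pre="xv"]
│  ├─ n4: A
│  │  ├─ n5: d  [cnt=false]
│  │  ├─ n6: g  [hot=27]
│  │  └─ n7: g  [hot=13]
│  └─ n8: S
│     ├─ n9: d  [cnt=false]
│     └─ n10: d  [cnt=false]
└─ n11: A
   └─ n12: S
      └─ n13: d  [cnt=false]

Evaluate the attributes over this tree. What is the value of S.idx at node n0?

-6

1. n2.lim = 5  [5]
2. n3.pre = "xv"  [terminal]
3. n2.fin = 14  [B.lim + 9]
4. n4.cnt = false  [B.fin > 14]
5. n5.cnt = false  [terminal]
6. n6.hot = 27  [terminal]
7. n7.hot = 13  [terminal]
8. n4.live = false  [g₁.hot > 13]
9. n4.wid = 30  [g₀.hot + 3]
10. n9.cnt = false  [terminal]
11. n10.cnt = false  [terminal]
12. n8.live = "yx"  ["yx"]
13. n8.fin = "xx"  ["xx"]
14. n8.lim = -1  [-1]
15. n8.idx = 4  [4]
16. n1.live = "yxy"  [S₁.live ++ "y"]
17. n1.fin = "un"  ["un"]
18. n1.lim = -6  [S₁.lim - 5]
19. n1.idx = 7  [(if A.live then S₁.lim else S₁.idx) + 3]
20. n11.cnt = true  [S₁.lim > -7]
21. n13.cnt = false  [terminal]
22. n12.live = "un"  ["un"]
23. n12.fin = "zq"  ["zq"]
24. n12.lim = 21  [21]
25. n12.idx = 9  [9]
26. n11.live = true  [A.cnt == true]
27. n11.wid = 5  [S.idx + S.lim - 25]
28. n0.live = "yq"  ["yq"]
29. n0.fin = "unyxy"  [S₁.fin ++ S₁.live]
30. n0.lim = 12  [A.wid + S₁.lim + 13]
31. n0.idx = -6  [S₁.idx - 13]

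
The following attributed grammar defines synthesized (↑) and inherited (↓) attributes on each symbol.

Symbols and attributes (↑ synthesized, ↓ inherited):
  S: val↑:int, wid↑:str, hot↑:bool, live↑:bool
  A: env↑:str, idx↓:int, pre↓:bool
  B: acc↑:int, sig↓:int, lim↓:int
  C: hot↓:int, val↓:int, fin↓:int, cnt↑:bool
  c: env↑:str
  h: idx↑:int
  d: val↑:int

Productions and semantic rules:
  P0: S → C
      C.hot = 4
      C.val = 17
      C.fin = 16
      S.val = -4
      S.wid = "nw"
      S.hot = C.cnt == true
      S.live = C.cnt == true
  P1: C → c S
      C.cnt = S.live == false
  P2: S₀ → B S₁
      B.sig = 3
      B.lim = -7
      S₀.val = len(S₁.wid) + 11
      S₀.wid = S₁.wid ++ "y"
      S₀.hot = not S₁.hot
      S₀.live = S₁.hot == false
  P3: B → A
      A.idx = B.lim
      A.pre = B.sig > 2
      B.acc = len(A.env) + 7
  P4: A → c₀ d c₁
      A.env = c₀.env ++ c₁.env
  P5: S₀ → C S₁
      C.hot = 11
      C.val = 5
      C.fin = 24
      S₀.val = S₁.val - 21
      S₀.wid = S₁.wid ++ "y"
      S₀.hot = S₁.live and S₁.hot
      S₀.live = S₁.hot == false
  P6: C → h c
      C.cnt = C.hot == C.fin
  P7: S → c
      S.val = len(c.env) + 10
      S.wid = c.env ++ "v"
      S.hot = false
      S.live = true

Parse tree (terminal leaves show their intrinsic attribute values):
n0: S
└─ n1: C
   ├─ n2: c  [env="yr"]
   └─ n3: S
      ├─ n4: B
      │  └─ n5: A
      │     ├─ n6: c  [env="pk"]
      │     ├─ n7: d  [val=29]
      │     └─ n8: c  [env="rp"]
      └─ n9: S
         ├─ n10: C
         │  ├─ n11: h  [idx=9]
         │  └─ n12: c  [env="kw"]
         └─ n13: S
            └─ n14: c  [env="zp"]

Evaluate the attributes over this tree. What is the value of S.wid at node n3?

1. n1.hot = 4  [4]
2. n1.val = 17  [17]
3. n1.fin = 16  [16]
4. n2.env = "yr"  [terminal]
5. n4.sig = 3  [3]
6. n4.lim = -7  [-7]
7. n5.idx = -7  [B.lim]
8. n5.pre = true  [B.sig > 2]
9. n6.env = "pk"  [terminal]
10. n7.val = 29  [terminal]
11. n8.env = "rp"  [terminal]
12. n5.env = "pkrp"  [c₀.env ++ c₁.env]
13. n4.acc = 11  [len(A.env) + 7]
14. n10.hot = 11  [11]
15. n10.val = 5  [5]
16. n10.fin = 24  [24]
17. n11.idx = 9  [terminal]
18. n12.env = "kw"  [terminal]
19. n10.cnt = false  [C.hot == C.fin]
20. n14.env = "zp"  [terminal]
21. n13.val = 12  [len(c.env) + 10]
22. n13.wid = "zpv"  [c.env ++ "v"]
23. n13.hot = false  [false]
24. n13.live = true  [true]
25. n9.val = -9  [S₁.val - 21]
26. n9.wid = "zpvy"  [S₁.wid ++ "y"]
27. n9.hot = false  [S₁.live and S₁.hot]
28. n9.live = true  [S₁.hot == false]
29. n3.val = 15  [len(S₁.wid) + 11]
30. n3.wid = "zpvyy"  [S₁.wid ++ "y"]
31. n3.hot = true  [not S₁.hot]
32. n3.live = true  [S₁.hot == false]
33. n1.cnt = false  [S.live == false]
34. n0.val = -4  [-4]
35. n0.wid = "nw"  ["nw"]
36. n0.hot = false  [C.cnt == true]
37. n0.live = false  [C.cnt == true]

"zpvyy"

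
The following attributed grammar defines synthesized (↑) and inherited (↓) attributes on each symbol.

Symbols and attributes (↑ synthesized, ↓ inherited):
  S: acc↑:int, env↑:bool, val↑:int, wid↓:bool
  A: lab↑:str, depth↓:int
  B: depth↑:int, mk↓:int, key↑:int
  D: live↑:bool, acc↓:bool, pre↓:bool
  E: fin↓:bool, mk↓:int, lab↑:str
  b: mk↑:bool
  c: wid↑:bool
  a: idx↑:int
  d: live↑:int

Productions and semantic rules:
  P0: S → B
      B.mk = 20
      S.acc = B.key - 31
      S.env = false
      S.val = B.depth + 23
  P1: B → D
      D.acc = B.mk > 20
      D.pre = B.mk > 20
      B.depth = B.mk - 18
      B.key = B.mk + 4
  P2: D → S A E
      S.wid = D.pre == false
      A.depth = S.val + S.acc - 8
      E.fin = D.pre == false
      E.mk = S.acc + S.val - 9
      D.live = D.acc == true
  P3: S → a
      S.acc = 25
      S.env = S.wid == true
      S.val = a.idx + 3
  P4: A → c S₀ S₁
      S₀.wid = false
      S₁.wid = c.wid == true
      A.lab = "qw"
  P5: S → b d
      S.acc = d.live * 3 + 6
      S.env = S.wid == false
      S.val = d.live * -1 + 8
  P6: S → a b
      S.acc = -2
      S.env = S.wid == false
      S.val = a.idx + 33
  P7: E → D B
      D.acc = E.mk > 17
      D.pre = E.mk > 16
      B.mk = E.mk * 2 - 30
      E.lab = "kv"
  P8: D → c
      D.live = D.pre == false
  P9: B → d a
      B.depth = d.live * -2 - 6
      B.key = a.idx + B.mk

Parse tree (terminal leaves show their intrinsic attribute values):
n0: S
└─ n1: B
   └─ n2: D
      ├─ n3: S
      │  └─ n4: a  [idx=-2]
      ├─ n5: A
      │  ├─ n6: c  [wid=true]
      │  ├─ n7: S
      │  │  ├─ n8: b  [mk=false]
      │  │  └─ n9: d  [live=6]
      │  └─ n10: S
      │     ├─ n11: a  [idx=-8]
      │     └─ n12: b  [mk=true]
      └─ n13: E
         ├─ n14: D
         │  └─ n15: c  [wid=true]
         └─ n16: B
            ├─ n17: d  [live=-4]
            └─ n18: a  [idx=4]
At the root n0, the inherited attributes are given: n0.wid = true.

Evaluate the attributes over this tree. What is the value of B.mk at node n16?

4

1. n0.wid = true  [given at root]
2. n1.mk = 20  [20]
3. n2.acc = false  [B.mk > 20]
4. n2.pre = false  [B.mk > 20]
5. n3.wid = true  [D.pre == false]
6. n4.idx = -2  [terminal]
7. n3.acc = 25  [25]
8. n3.env = true  [S.wid == true]
9. n3.val = 1  [a.idx + 3]
10. n5.depth = 18  [S.val + S.acc - 8]
11. n6.wid = true  [terminal]
12. n7.wid = false  [false]
13. n8.mk = false  [terminal]
14. n9.live = 6  [terminal]
15. n7.acc = 24  [d.live * 3 + 6]
16. n7.env = true  [S.wid == false]
17. n7.val = 2  [d.live * -1 + 8]
18. n10.wid = true  [c.wid == true]
19. n11.idx = -8  [terminal]
20. n12.mk = true  [terminal]
21. n10.acc = -2  [-2]
22. n10.env = false  [S.wid == false]
23. n10.val = 25  [a.idx + 33]
24. n5.lab = "qw"  ["qw"]
25. n13.fin = true  [D.pre == false]
26. n13.mk = 17  [S.acc + S.val - 9]
27. n14.acc = false  [E.mk > 17]
28. n14.pre = true  [E.mk > 16]
29. n15.wid = true  [terminal]
30. n14.live = false  [D.pre == false]
31. n16.mk = 4  [E.mk * 2 - 30]
32. n17.live = -4  [terminal]
33. n18.idx = 4  [terminal]
34. n16.depth = 2  [d.live * -2 - 6]
35. n16.key = 8  [a.idx + B.mk]
36. n13.lab = "kv"  ["kv"]
37. n2.live = false  [D.acc == true]
38. n1.depth = 2  [B.mk - 18]
39. n1.key = 24  [B.mk + 4]
40. n0.acc = -7  [B.key - 31]
41. n0.env = false  [false]
42. n0.val = 25  [B.depth + 23]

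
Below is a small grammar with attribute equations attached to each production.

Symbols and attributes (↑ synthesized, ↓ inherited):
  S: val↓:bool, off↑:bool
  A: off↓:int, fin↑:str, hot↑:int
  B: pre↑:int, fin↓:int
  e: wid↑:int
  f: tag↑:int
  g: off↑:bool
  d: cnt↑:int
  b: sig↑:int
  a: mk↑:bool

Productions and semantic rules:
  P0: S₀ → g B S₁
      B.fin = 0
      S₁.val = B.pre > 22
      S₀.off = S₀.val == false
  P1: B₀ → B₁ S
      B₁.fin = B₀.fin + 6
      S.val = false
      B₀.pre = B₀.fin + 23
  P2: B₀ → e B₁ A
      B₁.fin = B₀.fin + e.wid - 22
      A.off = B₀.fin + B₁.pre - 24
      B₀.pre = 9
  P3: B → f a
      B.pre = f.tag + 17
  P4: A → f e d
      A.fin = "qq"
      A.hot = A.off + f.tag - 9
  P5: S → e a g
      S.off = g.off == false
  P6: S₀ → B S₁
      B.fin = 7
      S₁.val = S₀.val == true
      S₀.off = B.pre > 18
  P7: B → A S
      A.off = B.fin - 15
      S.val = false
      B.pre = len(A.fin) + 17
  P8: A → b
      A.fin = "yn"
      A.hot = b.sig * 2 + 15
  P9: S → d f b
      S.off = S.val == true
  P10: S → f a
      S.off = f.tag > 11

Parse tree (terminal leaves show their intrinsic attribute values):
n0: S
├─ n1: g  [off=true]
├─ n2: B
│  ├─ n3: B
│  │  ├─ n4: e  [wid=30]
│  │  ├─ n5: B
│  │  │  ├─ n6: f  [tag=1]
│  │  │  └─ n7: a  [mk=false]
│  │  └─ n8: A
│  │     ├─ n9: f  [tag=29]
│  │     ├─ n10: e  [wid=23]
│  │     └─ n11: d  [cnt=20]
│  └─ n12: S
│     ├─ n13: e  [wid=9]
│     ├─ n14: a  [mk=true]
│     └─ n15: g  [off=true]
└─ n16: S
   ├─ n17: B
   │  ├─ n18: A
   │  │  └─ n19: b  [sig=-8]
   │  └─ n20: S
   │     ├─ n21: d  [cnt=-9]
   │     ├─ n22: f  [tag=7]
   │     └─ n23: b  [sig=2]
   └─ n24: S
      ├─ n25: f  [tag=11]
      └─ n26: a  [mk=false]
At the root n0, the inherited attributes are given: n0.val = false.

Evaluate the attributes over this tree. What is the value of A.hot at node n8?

1. n0.val = false  [given at root]
2. n1.off = true  [terminal]
3. n2.fin = 0  [0]
4. n3.fin = 6  [B₀.fin + 6]
5. n4.wid = 30  [terminal]
6. n5.fin = 14  [B₀.fin + e.wid - 22]
7. n6.tag = 1  [terminal]
8. n7.mk = false  [terminal]
9. n5.pre = 18  [f.tag + 17]
10. n8.off = 0  [B₀.fin + B₁.pre - 24]
11. n9.tag = 29  [terminal]
12. n10.wid = 23  [terminal]
13. n11.cnt = 20  [terminal]
14. n8.fin = "qq"  ["qq"]
15. n8.hot = 20  [A.off + f.tag - 9]
16. n3.pre = 9  [9]
17. n12.val = false  [false]
18. n13.wid = 9  [terminal]
19. n14.mk = true  [terminal]
20. n15.off = true  [terminal]
21. n12.off = false  [g.off == false]
22. n2.pre = 23  [B₀.fin + 23]
23. n16.val = true  [B.pre > 22]
24. n17.fin = 7  [7]
25. n18.off = -8  [B.fin - 15]
26. n19.sig = -8  [terminal]
27. n18.fin = "yn"  ["yn"]
28. n18.hot = -1  [b.sig * 2 + 15]
29. n20.val = false  [false]
30. n21.cnt = -9  [terminal]
31. n22.tag = 7  [terminal]
32. n23.sig = 2  [terminal]
33. n20.off = false  [S.val == true]
34. n17.pre = 19  [len(A.fin) + 17]
35. n24.val = true  [S₀.val == true]
36. n25.tag = 11  [terminal]
37. n26.mk = false  [terminal]
38. n24.off = false  [f.tag > 11]
39. n16.off = true  [B.pre > 18]
40. n0.off = true  [S₀.val == false]

20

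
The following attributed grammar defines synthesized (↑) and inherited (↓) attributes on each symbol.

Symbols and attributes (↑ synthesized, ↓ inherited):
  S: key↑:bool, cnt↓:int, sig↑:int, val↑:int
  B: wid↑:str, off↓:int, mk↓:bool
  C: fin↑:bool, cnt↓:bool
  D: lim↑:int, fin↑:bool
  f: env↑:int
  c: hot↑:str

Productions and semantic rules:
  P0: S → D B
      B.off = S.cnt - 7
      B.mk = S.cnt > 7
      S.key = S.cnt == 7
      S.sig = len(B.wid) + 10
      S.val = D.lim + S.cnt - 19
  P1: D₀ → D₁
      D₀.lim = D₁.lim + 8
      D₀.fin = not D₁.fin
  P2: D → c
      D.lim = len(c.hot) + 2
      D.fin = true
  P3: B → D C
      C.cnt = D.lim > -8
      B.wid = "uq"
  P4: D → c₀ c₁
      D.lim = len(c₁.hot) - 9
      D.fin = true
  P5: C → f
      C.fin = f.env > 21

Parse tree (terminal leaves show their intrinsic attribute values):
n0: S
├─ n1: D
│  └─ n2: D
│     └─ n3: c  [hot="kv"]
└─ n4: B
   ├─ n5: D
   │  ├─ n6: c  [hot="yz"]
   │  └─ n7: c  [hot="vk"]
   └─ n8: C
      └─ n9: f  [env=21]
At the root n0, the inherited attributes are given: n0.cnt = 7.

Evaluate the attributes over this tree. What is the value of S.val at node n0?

1. n0.cnt = 7  [given at root]
2. n3.hot = "kv"  [terminal]
3. n2.lim = 4  [len(c.hot) + 2]
4. n2.fin = true  [true]
5. n1.lim = 12  [D₁.lim + 8]
6. n1.fin = false  [not D₁.fin]
7. n4.off = 0  [S.cnt - 7]
8. n4.mk = false  [S.cnt > 7]
9. n6.hot = "yz"  [terminal]
10. n7.hot = "vk"  [terminal]
11. n5.lim = -7  [len(c₁.hot) - 9]
12. n5.fin = true  [true]
13. n8.cnt = true  [D.lim > -8]
14. n9.env = 21  [terminal]
15. n8.fin = false  [f.env > 21]
16. n4.wid = "uq"  ["uq"]
17. n0.key = true  [S.cnt == 7]
18. n0.sig = 12  [len(B.wid) + 10]
19. n0.val = 0  [D.lim + S.cnt - 19]

0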